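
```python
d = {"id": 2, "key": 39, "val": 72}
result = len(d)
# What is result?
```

Trace (tracking result):
d = {'id': 2, 'key': 39, 'val': 72}  # -> d = {'id': 2, 'key': 39, 'val': 72}
result = len(d)  # -> result = 3

Answer: 3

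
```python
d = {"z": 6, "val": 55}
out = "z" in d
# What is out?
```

Trace (tracking out):
d = {'z': 6, 'val': 55}  # -> d = {'z': 6, 'val': 55}
out = 'z' in d  # -> out = True

Answer: True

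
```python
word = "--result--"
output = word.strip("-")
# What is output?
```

Trace (tracking output):
word = '--result--'  # -> word = '--result--'
output = word.strip('-')  # -> output = 'result'

Answer: 'result'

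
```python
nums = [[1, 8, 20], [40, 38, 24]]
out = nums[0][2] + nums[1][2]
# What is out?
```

Trace (tracking out):
nums = [[1, 8, 20], [40, 38, 24]]  # -> nums = [[1, 8, 20], [40, 38, 24]]
out = nums[0][2] + nums[1][2]  # -> out = 44

Answer: 44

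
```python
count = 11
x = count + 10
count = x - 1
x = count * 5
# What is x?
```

Trace (tracking x):
count = 11  # -> count = 11
x = count + 10  # -> x = 21
count = x - 1  # -> count = 20
x = count * 5  # -> x = 100

Answer: 100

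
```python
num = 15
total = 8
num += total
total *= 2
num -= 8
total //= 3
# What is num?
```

Answer: 15

Derivation:
Trace (tracking num):
num = 15  # -> num = 15
total = 8  # -> total = 8
num += total  # -> num = 23
total *= 2  # -> total = 16
num -= 8  # -> num = 15
total //= 3  # -> total = 5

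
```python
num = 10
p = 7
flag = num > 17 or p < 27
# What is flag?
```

Trace (tracking flag):
num = 10  # -> num = 10
p = 7  # -> p = 7
flag = num > 17 or p < 27  # -> flag = True

Answer: True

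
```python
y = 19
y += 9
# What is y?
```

Trace (tracking y):
y = 19  # -> y = 19
y += 9  # -> y = 28

Answer: 28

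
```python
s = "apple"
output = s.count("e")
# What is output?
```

Answer: 1

Derivation:
Trace (tracking output):
s = 'apple'  # -> s = 'apple'
output = s.count('e')  # -> output = 1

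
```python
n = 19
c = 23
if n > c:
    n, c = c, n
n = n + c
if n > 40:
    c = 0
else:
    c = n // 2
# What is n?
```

Trace (tracking n):
n = 19  # -> n = 19
c = 23  # -> c = 23
if n > c:  # condition is False
n = n + c  # -> n = 42
if n > 40:  # condition is True
    c = 0  # -> c = 0

Answer: 42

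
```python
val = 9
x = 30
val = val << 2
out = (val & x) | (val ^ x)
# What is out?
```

Trace (tracking out):
val = 9  # -> val = 9
x = 30  # -> x = 30
val = val << 2  # -> val = 36
out = val & x | val ^ x  # -> out = 62

Answer: 62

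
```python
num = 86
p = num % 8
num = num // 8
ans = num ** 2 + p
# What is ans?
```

Answer: 106

Derivation:
Trace (tracking ans):
num = 86  # -> num = 86
p = num % 8  # -> p = 6
num = num // 8  # -> num = 10
ans = num ** 2 + p  # -> ans = 106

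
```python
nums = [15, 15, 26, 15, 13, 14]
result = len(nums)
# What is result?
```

Answer: 6

Derivation:
Trace (tracking result):
nums = [15, 15, 26, 15, 13, 14]  # -> nums = [15, 15, 26, 15, 13, 14]
result = len(nums)  # -> result = 6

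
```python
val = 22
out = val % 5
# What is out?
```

Trace (tracking out):
val = 22  # -> val = 22
out = val % 5  # -> out = 2

Answer: 2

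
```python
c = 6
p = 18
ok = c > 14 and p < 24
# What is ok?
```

Answer: False

Derivation:
Trace (tracking ok):
c = 6  # -> c = 6
p = 18  # -> p = 18
ok = c > 14 and p < 24  # -> ok = False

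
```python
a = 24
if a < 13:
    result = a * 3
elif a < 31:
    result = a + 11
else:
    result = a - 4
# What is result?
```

Answer: 35

Derivation:
Trace (tracking result):
a = 24  # -> a = 24
if a < 13:  # condition is False
elif a < 31:  # condition is True
    result = a + 11  # -> result = 35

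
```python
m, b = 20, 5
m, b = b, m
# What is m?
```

Trace (tracking m):
m, b = (20, 5)  # -> m = 20, b = 5
m, b = (b, m)  # -> m = 5, b = 20

Answer: 5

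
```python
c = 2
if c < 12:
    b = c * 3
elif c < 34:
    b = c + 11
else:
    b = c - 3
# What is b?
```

Trace (tracking b):
c = 2  # -> c = 2
if c < 12:  # condition is True
    b = c * 3  # -> b = 6

Answer: 6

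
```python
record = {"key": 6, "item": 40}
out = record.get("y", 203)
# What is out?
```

Answer: 203

Derivation:
Trace (tracking out):
record = {'key': 6, 'item': 40}  # -> record = {'key': 6, 'item': 40}
out = record.get('y', 203)  # -> out = 203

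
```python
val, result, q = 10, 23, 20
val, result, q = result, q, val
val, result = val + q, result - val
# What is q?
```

Trace (tracking q):
val, result, q = (10, 23, 20)  # -> val = 10, result = 23, q = 20
val, result, q = (result, q, val)  # -> val = 23, result = 20, q = 10
val, result = (val + q, result - val)  # -> val = 33, result = -3

Answer: 10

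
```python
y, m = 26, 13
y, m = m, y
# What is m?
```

Trace (tracking m):
y, m = (26, 13)  # -> y = 26, m = 13
y, m = (m, y)  # -> y = 13, m = 26

Answer: 26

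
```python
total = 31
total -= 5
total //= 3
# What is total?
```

Trace (tracking total):
total = 31  # -> total = 31
total -= 5  # -> total = 26
total //= 3  # -> total = 8

Answer: 8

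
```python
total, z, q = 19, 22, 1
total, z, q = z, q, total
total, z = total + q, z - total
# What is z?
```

Trace (tracking z):
total, z, q = (19, 22, 1)  # -> total = 19, z = 22, q = 1
total, z, q = (z, q, total)  # -> total = 22, z = 1, q = 19
total, z = (total + q, z - total)  # -> total = 41, z = -21

Answer: -21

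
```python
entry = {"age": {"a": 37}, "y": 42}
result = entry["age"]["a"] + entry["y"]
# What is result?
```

Answer: 79

Derivation:
Trace (tracking result):
entry = {'age': {'a': 37}, 'y': 42}  # -> entry = {'age': {'a': 37}, 'y': 42}
result = entry['age']['a'] + entry['y']  # -> result = 79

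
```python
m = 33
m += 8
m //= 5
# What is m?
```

Answer: 8

Derivation:
Trace (tracking m):
m = 33  # -> m = 33
m += 8  # -> m = 41
m //= 5  # -> m = 8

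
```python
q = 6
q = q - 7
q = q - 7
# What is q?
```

Answer: -8

Derivation:
Trace (tracking q):
q = 6  # -> q = 6
q = q - 7  # -> q = -1
q = q - 7  # -> q = -8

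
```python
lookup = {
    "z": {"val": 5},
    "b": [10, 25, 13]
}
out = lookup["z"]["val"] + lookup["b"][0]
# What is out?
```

Answer: 15

Derivation:
Trace (tracking out):
lookup = {'z': {'val': 5}, 'b': [10, 25, 13]}  # -> lookup = {'z': {'val': 5}, 'b': [10, 25, 13]}
out = lookup['z']['val'] + lookup['b'][0]  # -> out = 15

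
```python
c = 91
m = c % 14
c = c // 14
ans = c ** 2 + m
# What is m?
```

Trace (tracking m):
c = 91  # -> c = 91
m = c % 14  # -> m = 7
c = c // 14  # -> c = 6
ans = c ** 2 + m  # -> ans = 43

Answer: 7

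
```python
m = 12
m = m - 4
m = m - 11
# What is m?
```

Answer: -3

Derivation:
Trace (tracking m):
m = 12  # -> m = 12
m = m - 4  # -> m = 8
m = m - 11  # -> m = -3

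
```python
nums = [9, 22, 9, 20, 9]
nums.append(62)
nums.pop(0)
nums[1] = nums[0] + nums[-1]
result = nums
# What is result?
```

Answer: [22, 84, 20, 9, 62]

Derivation:
Trace (tracking result):
nums = [9, 22, 9, 20, 9]  # -> nums = [9, 22, 9, 20, 9]
nums.append(62)  # -> nums = [9, 22, 9, 20, 9, 62]
nums.pop(0)  # -> nums = [22, 9, 20, 9, 62]
nums[1] = nums[0] + nums[-1]  # -> nums = [22, 84, 20, 9, 62]
result = nums  # -> result = [22, 84, 20, 9, 62]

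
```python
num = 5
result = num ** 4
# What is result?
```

Trace (tracking result):
num = 5  # -> num = 5
result = num ** 4  # -> result = 625

Answer: 625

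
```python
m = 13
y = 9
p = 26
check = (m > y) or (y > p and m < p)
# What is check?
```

Trace (tracking check):
m = 13  # -> m = 13
y = 9  # -> y = 9
p = 26  # -> p = 26
check = m > y or (y > p and m < p)  # -> check = True

Answer: True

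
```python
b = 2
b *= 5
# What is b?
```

Answer: 10

Derivation:
Trace (tracking b):
b = 2  # -> b = 2
b *= 5  # -> b = 10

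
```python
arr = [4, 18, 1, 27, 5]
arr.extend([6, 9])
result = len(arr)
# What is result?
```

Answer: 7

Derivation:
Trace (tracking result):
arr = [4, 18, 1, 27, 5]  # -> arr = [4, 18, 1, 27, 5]
arr.extend([6, 9])  # -> arr = [4, 18, 1, 27, 5, 6, 9]
result = len(arr)  # -> result = 7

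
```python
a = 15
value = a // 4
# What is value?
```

Answer: 3

Derivation:
Trace (tracking value):
a = 15  # -> a = 15
value = a // 4  # -> value = 3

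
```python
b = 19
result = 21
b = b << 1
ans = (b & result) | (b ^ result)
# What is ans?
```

Answer: 55

Derivation:
Trace (tracking ans):
b = 19  # -> b = 19
result = 21  # -> result = 21
b = b << 1  # -> b = 38
ans = b & result | b ^ result  # -> ans = 55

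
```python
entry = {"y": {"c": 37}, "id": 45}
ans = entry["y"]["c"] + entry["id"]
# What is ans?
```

Answer: 82

Derivation:
Trace (tracking ans):
entry = {'y': {'c': 37}, 'id': 45}  # -> entry = {'y': {'c': 37}, 'id': 45}
ans = entry['y']['c'] + entry['id']  # -> ans = 82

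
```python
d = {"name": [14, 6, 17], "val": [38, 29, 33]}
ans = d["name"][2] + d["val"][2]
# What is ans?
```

Trace (tracking ans):
d = {'name': [14, 6, 17], 'val': [38, 29, 33]}  # -> d = {'name': [14, 6, 17], 'val': [38, 29, 33]}
ans = d['name'][2] + d['val'][2]  # -> ans = 50

Answer: 50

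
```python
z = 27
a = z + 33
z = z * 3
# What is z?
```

Answer: 81

Derivation:
Trace (tracking z):
z = 27  # -> z = 27
a = z + 33  # -> a = 60
z = z * 3  # -> z = 81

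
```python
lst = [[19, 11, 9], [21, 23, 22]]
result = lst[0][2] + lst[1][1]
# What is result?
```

Trace (tracking result):
lst = [[19, 11, 9], [21, 23, 22]]  # -> lst = [[19, 11, 9], [21, 23, 22]]
result = lst[0][2] + lst[1][1]  # -> result = 32

Answer: 32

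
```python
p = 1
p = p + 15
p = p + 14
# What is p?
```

Trace (tracking p):
p = 1  # -> p = 1
p = p + 15  # -> p = 16
p = p + 14  # -> p = 30

Answer: 30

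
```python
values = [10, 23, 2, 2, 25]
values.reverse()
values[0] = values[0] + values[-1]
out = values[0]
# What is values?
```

Answer: [35, 2, 2, 23, 10]

Derivation:
Trace (tracking values):
values = [10, 23, 2, 2, 25]  # -> values = [10, 23, 2, 2, 25]
values.reverse()  # -> values = [25, 2, 2, 23, 10]
values[0] = values[0] + values[-1]  # -> values = [35, 2, 2, 23, 10]
out = values[0]  # -> out = 35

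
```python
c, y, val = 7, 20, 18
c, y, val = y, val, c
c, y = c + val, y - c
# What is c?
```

Answer: 27

Derivation:
Trace (tracking c):
c, y, val = (7, 20, 18)  # -> c = 7, y = 20, val = 18
c, y, val = (y, val, c)  # -> c = 20, y = 18, val = 7
c, y = (c + val, y - c)  # -> c = 27, y = -2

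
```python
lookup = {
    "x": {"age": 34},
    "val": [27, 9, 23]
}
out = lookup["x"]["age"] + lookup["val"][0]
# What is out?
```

Answer: 61

Derivation:
Trace (tracking out):
lookup = {'x': {'age': 34}, 'val': [27, 9, 23]}  # -> lookup = {'x': {'age': 34}, 'val': [27, 9, 23]}
out = lookup['x']['age'] + lookup['val'][0]  # -> out = 61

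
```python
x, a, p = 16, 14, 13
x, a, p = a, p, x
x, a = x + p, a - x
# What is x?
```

Answer: 30

Derivation:
Trace (tracking x):
x, a, p = (16, 14, 13)  # -> x = 16, a = 14, p = 13
x, a, p = (a, p, x)  # -> x = 14, a = 13, p = 16
x, a = (x + p, a - x)  # -> x = 30, a = -1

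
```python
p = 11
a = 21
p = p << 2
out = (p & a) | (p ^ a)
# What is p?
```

Trace (tracking p):
p = 11  # -> p = 11
a = 21  # -> a = 21
p = p << 2  # -> p = 44
out = p & a | p ^ a  # -> out = 61

Answer: 44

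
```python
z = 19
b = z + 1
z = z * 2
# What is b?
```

Trace (tracking b):
z = 19  # -> z = 19
b = z + 1  # -> b = 20
z = z * 2  # -> z = 38

Answer: 20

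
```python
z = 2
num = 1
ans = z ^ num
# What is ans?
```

Answer: 3

Derivation:
Trace (tracking ans):
z = 2  # -> z = 2
num = 1  # -> num = 1
ans = z ^ num  # -> ans = 3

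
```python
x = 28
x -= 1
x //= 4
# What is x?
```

Trace (tracking x):
x = 28  # -> x = 28
x -= 1  # -> x = 27
x //= 4  # -> x = 6

Answer: 6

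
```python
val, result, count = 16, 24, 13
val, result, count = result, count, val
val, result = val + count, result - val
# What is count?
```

Answer: 16

Derivation:
Trace (tracking count):
val, result, count = (16, 24, 13)  # -> val = 16, result = 24, count = 13
val, result, count = (result, count, val)  # -> val = 24, result = 13, count = 16
val, result = (val + count, result - val)  # -> val = 40, result = -11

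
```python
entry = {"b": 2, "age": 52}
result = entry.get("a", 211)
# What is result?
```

Answer: 211

Derivation:
Trace (tracking result):
entry = {'b': 2, 'age': 52}  # -> entry = {'b': 2, 'age': 52}
result = entry.get('a', 211)  # -> result = 211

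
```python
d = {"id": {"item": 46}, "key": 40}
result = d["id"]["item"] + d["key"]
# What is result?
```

Trace (tracking result):
d = {'id': {'item': 46}, 'key': 40}  # -> d = {'id': {'item': 46}, 'key': 40}
result = d['id']['item'] + d['key']  # -> result = 86

Answer: 86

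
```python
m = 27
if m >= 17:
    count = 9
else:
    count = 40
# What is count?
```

Answer: 9

Derivation:
Trace (tracking count):
m = 27  # -> m = 27
if m >= 17:  # condition is True
    count = 9  # -> count = 9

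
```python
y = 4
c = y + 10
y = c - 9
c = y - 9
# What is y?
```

Trace (tracking y):
y = 4  # -> y = 4
c = y + 10  # -> c = 14
y = c - 9  # -> y = 5
c = y - 9  # -> c = -4

Answer: 5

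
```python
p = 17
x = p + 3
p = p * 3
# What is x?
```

Answer: 20

Derivation:
Trace (tracking x):
p = 17  # -> p = 17
x = p + 3  # -> x = 20
p = p * 3  # -> p = 51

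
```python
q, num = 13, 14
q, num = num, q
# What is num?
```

Answer: 13

Derivation:
Trace (tracking num):
q, num = (13, 14)  # -> q = 13, num = 14
q, num = (num, q)  # -> q = 14, num = 13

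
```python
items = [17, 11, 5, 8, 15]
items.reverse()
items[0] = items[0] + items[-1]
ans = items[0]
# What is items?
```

Answer: [32, 8, 5, 11, 17]

Derivation:
Trace (tracking items):
items = [17, 11, 5, 8, 15]  # -> items = [17, 11, 5, 8, 15]
items.reverse()  # -> items = [15, 8, 5, 11, 17]
items[0] = items[0] + items[-1]  # -> items = [32, 8, 5, 11, 17]
ans = items[0]  # -> ans = 32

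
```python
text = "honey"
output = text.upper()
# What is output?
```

Trace (tracking output):
text = 'honey'  # -> text = 'honey'
output = text.upper()  # -> output = 'HONEY'

Answer: 'HONEY'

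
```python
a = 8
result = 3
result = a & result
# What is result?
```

Answer: 0

Derivation:
Trace (tracking result):
a = 8  # -> a = 8
result = 3  # -> result = 3
result = a & result  # -> result = 0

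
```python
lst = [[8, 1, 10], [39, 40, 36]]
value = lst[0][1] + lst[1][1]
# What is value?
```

Trace (tracking value):
lst = [[8, 1, 10], [39, 40, 36]]  # -> lst = [[8, 1, 10], [39, 40, 36]]
value = lst[0][1] + lst[1][1]  # -> value = 41

Answer: 41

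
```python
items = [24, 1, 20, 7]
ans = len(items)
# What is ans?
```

Answer: 4

Derivation:
Trace (tracking ans):
items = [24, 1, 20, 7]  # -> items = [24, 1, 20, 7]
ans = len(items)  # -> ans = 4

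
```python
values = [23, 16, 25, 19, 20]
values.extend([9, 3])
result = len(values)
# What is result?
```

Trace (tracking result):
values = [23, 16, 25, 19, 20]  # -> values = [23, 16, 25, 19, 20]
values.extend([9, 3])  # -> values = [23, 16, 25, 19, 20, 9, 3]
result = len(values)  # -> result = 7

Answer: 7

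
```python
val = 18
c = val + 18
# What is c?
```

Answer: 36

Derivation:
Trace (tracking c):
val = 18  # -> val = 18
c = val + 18  # -> c = 36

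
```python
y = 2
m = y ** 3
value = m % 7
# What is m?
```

Answer: 8

Derivation:
Trace (tracking m):
y = 2  # -> y = 2
m = y ** 3  # -> m = 8
value = m % 7  # -> value = 1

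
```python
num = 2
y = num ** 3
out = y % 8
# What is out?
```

Answer: 0

Derivation:
Trace (tracking out):
num = 2  # -> num = 2
y = num ** 3  # -> y = 8
out = y % 8  # -> out = 0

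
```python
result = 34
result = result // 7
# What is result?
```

Answer: 4

Derivation:
Trace (tracking result):
result = 34  # -> result = 34
result = result // 7  # -> result = 4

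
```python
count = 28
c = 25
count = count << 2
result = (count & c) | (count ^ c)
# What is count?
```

Trace (tracking count):
count = 28  # -> count = 28
c = 25  # -> c = 25
count = count << 2  # -> count = 112
result = count & c | count ^ c  # -> result = 121

Answer: 112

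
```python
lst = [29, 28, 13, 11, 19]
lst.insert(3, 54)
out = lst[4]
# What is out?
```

Answer: 11

Derivation:
Trace (tracking out):
lst = [29, 28, 13, 11, 19]  # -> lst = [29, 28, 13, 11, 19]
lst.insert(3, 54)  # -> lst = [29, 28, 13, 54, 11, 19]
out = lst[4]  # -> out = 11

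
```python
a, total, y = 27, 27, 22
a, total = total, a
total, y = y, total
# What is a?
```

Answer: 27

Derivation:
Trace (tracking a):
a, total, y = (27, 27, 22)  # -> a = 27, total = 27, y = 22
a, total = (total, a)  # -> a = 27, total = 27
total, y = (y, total)  # -> total = 22, y = 27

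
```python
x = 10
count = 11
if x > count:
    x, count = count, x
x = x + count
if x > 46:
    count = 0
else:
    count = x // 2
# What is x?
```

Trace (tracking x):
x = 10  # -> x = 10
count = 11  # -> count = 11
if x > count:  # condition is False
x = x + count  # -> x = 21
if x > 46:  # condition is False
else:
    count = x // 2  # -> count = 10

Answer: 21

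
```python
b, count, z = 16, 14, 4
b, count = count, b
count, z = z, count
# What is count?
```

Trace (tracking count):
b, count, z = (16, 14, 4)  # -> b = 16, count = 14, z = 4
b, count = (count, b)  # -> b = 14, count = 16
count, z = (z, count)  # -> count = 4, z = 16

Answer: 4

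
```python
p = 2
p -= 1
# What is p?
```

Trace (tracking p):
p = 2  # -> p = 2
p -= 1  # -> p = 1

Answer: 1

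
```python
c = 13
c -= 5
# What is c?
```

Trace (tracking c):
c = 13  # -> c = 13
c -= 5  # -> c = 8

Answer: 8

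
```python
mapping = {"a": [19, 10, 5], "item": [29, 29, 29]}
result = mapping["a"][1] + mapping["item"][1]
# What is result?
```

Answer: 39

Derivation:
Trace (tracking result):
mapping = {'a': [19, 10, 5], 'item': [29, 29, 29]}  # -> mapping = {'a': [19, 10, 5], 'item': [29, 29, 29]}
result = mapping['a'][1] + mapping['item'][1]  # -> result = 39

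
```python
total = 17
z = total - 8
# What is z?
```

Answer: 9

Derivation:
Trace (tracking z):
total = 17  # -> total = 17
z = total - 8  # -> z = 9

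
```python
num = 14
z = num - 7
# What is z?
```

Answer: 7

Derivation:
Trace (tracking z):
num = 14  # -> num = 14
z = num - 7  # -> z = 7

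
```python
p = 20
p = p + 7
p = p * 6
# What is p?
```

Trace (tracking p):
p = 20  # -> p = 20
p = p + 7  # -> p = 27
p = p * 6  # -> p = 162

Answer: 162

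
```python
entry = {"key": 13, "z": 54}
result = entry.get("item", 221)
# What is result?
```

Trace (tracking result):
entry = {'key': 13, 'z': 54}  # -> entry = {'key': 13, 'z': 54}
result = entry.get('item', 221)  # -> result = 221

Answer: 221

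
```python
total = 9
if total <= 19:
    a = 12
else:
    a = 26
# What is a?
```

Answer: 12

Derivation:
Trace (tracking a):
total = 9  # -> total = 9
if total <= 19:  # condition is True
    a = 12  # -> a = 12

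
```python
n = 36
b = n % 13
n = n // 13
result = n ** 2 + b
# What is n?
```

Answer: 2

Derivation:
Trace (tracking n):
n = 36  # -> n = 36
b = n % 13  # -> b = 10
n = n // 13  # -> n = 2
result = n ** 2 + b  # -> result = 14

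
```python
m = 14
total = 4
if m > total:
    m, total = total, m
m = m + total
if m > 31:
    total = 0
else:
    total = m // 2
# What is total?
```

Answer: 9

Derivation:
Trace (tracking total):
m = 14  # -> m = 14
total = 4  # -> total = 4
if m > total:  # condition is True
    m, total = (total, m)  # -> m = 4, total = 14
m = m + total  # -> m = 18
if m > 31:  # condition is False
else:
    total = m // 2  # -> total = 9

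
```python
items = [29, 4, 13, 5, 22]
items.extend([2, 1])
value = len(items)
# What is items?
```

Answer: [29, 4, 13, 5, 22, 2, 1]

Derivation:
Trace (tracking items):
items = [29, 4, 13, 5, 22]  # -> items = [29, 4, 13, 5, 22]
items.extend([2, 1])  # -> items = [29, 4, 13, 5, 22, 2, 1]
value = len(items)  # -> value = 7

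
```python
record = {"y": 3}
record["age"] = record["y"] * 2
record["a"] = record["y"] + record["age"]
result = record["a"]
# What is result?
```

Answer: 9

Derivation:
Trace (tracking result):
record = {'y': 3}  # -> record = {'y': 3}
record['age'] = record['y'] * 2  # -> record = {'y': 3, 'age': 6}
record['a'] = record['y'] + record['age']  # -> record = {'y': 3, 'age': 6, 'a': 9}
result = record['a']  # -> result = 9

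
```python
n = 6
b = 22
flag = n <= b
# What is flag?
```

Trace (tracking flag):
n = 6  # -> n = 6
b = 22  # -> b = 22
flag = n <= b  # -> flag = True

Answer: True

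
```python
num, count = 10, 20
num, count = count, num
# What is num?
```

Answer: 20

Derivation:
Trace (tracking num):
num, count = (10, 20)  # -> num = 10, count = 20
num, count = (count, num)  # -> num = 20, count = 10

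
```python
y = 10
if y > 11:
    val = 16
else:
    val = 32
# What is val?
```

Answer: 32

Derivation:
Trace (tracking val):
y = 10  # -> y = 10
if y > 11:  # condition is False
else:
    val = 32  # -> val = 32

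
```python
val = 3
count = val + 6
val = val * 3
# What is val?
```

Trace (tracking val):
val = 3  # -> val = 3
count = val + 6  # -> count = 9
val = val * 3  # -> val = 9

Answer: 9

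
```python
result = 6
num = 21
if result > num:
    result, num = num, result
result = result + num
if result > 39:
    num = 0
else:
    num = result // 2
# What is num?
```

Trace (tracking num):
result = 6  # -> result = 6
num = 21  # -> num = 21
if result > num:  # condition is False
result = result + num  # -> result = 27
if result > 39:  # condition is False
else:
    num = result // 2  # -> num = 13

Answer: 13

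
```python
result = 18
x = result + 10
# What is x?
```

Trace (tracking x):
result = 18  # -> result = 18
x = result + 10  # -> x = 28

Answer: 28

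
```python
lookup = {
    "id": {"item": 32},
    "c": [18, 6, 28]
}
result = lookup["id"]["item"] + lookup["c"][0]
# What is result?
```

Trace (tracking result):
lookup = {'id': {'item': 32}, 'c': [18, 6, 28]}  # -> lookup = {'id': {'item': 32}, 'c': [18, 6, 28]}
result = lookup['id']['item'] + lookup['c'][0]  # -> result = 50

Answer: 50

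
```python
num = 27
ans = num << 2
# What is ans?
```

Answer: 108

Derivation:
Trace (tracking ans):
num = 27  # -> num = 27
ans = num << 2  # -> ans = 108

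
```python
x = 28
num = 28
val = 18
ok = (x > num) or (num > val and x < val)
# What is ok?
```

Answer: False

Derivation:
Trace (tracking ok):
x = 28  # -> x = 28
num = 28  # -> num = 28
val = 18  # -> val = 18
ok = x > num or (num > val and x < val)  # -> ok = False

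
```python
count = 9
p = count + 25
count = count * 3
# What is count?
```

Answer: 27

Derivation:
Trace (tracking count):
count = 9  # -> count = 9
p = count + 25  # -> p = 34
count = count * 3  # -> count = 27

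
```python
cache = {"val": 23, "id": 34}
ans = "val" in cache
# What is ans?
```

Trace (tracking ans):
cache = {'val': 23, 'id': 34}  # -> cache = {'val': 23, 'id': 34}
ans = 'val' in cache  # -> ans = True

Answer: True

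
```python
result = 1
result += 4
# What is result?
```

Answer: 5

Derivation:
Trace (tracking result):
result = 1  # -> result = 1
result += 4  # -> result = 5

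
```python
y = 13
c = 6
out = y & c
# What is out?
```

Trace (tracking out):
y = 13  # -> y = 13
c = 6  # -> c = 6
out = y & c  # -> out = 4

Answer: 4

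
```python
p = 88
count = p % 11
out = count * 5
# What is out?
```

Trace (tracking out):
p = 88  # -> p = 88
count = p % 11  # -> count = 0
out = count * 5  # -> out = 0

Answer: 0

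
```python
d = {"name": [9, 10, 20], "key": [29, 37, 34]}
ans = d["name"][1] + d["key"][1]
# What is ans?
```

Trace (tracking ans):
d = {'name': [9, 10, 20], 'key': [29, 37, 34]}  # -> d = {'name': [9, 10, 20], 'key': [29, 37, 34]}
ans = d['name'][1] + d['key'][1]  # -> ans = 47

Answer: 47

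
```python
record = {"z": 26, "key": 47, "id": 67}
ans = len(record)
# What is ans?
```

Answer: 3

Derivation:
Trace (tracking ans):
record = {'z': 26, 'key': 47, 'id': 67}  # -> record = {'z': 26, 'key': 47, 'id': 67}
ans = len(record)  # -> ans = 3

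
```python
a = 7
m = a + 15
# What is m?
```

Answer: 22

Derivation:
Trace (tracking m):
a = 7  # -> a = 7
m = a + 15  # -> m = 22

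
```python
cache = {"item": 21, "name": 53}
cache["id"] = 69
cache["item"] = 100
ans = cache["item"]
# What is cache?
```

Trace (tracking cache):
cache = {'item': 21, 'name': 53}  # -> cache = {'item': 21, 'name': 53}
cache['id'] = 69  # -> cache = {'item': 21, 'name': 53, 'id': 69}
cache['item'] = 100  # -> cache = {'item': 100, 'name': 53, 'id': 69}
ans = cache['item']  # -> ans = 100

Answer: {'item': 100, 'name': 53, 'id': 69}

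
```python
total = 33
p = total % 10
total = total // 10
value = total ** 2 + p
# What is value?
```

Answer: 12

Derivation:
Trace (tracking value):
total = 33  # -> total = 33
p = total % 10  # -> p = 3
total = total // 10  # -> total = 3
value = total ** 2 + p  # -> value = 12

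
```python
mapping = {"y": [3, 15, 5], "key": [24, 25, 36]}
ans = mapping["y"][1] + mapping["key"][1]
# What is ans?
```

Answer: 40

Derivation:
Trace (tracking ans):
mapping = {'y': [3, 15, 5], 'key': [24, 25, 36]}  # -> mapping = {'y': [3, 15, 5], 'key': [24, 25, 36]}
ans = mapping['y'][1] + mapping['key'][1]  # -> ans = 40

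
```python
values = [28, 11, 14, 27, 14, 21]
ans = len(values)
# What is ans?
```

Answer: 6

Derivation:
Trace (tracking ans):
values = [28, 11, 14, 27, 14, 21]  # -> values = [28, 11, 14, 27, 14, 21]
ans = len(values)  # -> ans = 6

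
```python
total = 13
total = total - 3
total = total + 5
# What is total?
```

Answer: 15

Derivation:
Trace (tracking total):
total = 13  # -> total = 13
total = total - 3  # -> total = 10
total = total + 5  # -> total = 15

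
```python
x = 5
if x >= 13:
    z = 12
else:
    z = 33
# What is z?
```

Answer: 33

Derivation:
Trace (tracking z):
x = 5  # -> x = 5
if x >= 13:  # condition is False
else:
    z = 33  # -> z = 33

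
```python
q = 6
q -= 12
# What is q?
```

Trace (tracking q):
q = 6  # -> q = 6
q -= 12  # -> q = -6

Answer: -6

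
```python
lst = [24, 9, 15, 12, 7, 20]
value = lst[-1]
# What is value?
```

Answer: 20

Derivation:
Trace (tracking value):
lst = [24, 9, 15, 12, 7, 20]  # -> lst = [24, 9, 15, 12, 7, 20]
value = lst[-1]  # -> value = 20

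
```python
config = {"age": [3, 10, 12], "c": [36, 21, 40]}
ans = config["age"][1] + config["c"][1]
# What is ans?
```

Trace (tracking ans):
config = {'age': [3, 10, 12], 'c': [36, 21, 40]}  # -> config = {'age': [3, 10, 12], 'c': [36, 21, 40]}
ans = config['age'][1] + config['c'][1]  # -> ans = 31

Answer: 31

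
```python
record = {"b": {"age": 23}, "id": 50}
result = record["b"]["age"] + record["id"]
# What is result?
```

Trace (tracking result):
record = {'b': {'age': 23}, 'id': 50}  # -> record = {'b': {'age': 23}, 'id': 50}
result = record['b']['age'] + record['id']  # -> result = 73

Answer: 73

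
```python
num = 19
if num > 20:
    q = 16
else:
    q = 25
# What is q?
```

Trace (tracking q):
num = 19  # -> num = 19
if num > 20:  # condition is False
else:
    q = 25  # -> q = 25

Answer: 25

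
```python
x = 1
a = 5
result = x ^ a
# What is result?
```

Trace (tracking result):
x = 1  # -> x = 1
a = 5  # -> a = 5
result = x ^ a  # -> result = 4

Answer: 4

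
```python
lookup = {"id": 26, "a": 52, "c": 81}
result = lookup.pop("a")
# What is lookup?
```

Trace (tracking lookup):
lookup = {'id': 26, 'a': 52, 'c': 81}  # -> lookup = {'id': 26, 'a': 52, 'c': 81}
result = lookup.pop('a')  # -> result = 52

Answer: {'id': 26, 'c': 81}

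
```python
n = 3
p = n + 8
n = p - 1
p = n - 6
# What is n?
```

Answer: 10

Derivation:
Trace (tracking n):
n = 3  # -> n = 3
p = n + 8  # -> p = 11
n = p - 1  # -> n = 10
p = n - 6  # -> p = 4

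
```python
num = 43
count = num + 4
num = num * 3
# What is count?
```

Answer: 47

Derivation:
Trace (tracking count):
num = 43  # -> num = 43
count = num + 4  # -> count = 47
num = num * 3  # -> num = 129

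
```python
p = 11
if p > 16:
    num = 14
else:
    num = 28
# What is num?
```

Answer: 28

Derivation:
Trace (tracking num):
p = 11  # -> p = 11
if p > 16:  # condition is False
else:
    num = 28  # -> num = 28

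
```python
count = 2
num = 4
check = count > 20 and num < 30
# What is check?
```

Answer: False

Derivation:
Trace (tracking check):
count = 2  # -> count = 2
num = 4  # -> num = 4
check = count > 20 and num < 30  # -> check = False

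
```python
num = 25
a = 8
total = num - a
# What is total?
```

Answer: 17

Derivation:
Trace (tracking total):
num = 25  # -> num = 25
a = 8  # -> a = 8
total = num - a  # -> total = 17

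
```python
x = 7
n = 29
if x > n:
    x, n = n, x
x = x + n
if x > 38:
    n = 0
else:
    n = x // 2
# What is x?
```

Answer: 36

Derivation:
Trace (tracking x):
x = 7  # -> x = 7
n = 29  # -> n = 29
if x > n:  # condition is False
x = x + n  # -> x = 36
if x > 38:  # condition is False
else:
    n = x // 2  # -> n = 18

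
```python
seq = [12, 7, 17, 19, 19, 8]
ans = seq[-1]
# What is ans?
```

Answer: 8

Derivation:
Trace (tracking ans):
seq = [12, 7, 17, 19, 19, 8]  # -> seq = [12, 7, 17, 19, 19, 8]
ans = seq[-1]  # -> ans = 8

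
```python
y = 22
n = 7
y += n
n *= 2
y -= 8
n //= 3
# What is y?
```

Answer: 21

Derivation:
Trace (tracking y):
y = 22  # -> y = 22
n = 7  # -> n = 7
y += n  # -> y = 29
n *= 2  # -> n = 14
y -= 8  # -> y = 21
n //= 3  # -> n = 4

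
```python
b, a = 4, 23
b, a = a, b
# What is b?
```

Answer: 23

Derivation:
Trace (tracking b):
b, a = (4, 23)  # -> b = 4, a = 23
b, a = (a, b)  # -> b = 23, a = 4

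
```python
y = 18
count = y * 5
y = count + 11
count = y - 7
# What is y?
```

Answer: 101

Derivation:
Trace (tracking y):
y = 18  # -> y = 18
count = y * 5  # -> count = 90
y = count + 11  # -> y = 101
count = y - 7  # -> count = 94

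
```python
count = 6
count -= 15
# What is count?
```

Answer: -9

Derivation:
Trace (tracking count):
count = 6  # -> count = 6
count -= 15  # -> count = -9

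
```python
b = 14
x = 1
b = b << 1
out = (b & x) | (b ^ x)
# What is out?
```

Trace (tracking out):
b = 14  # -> b = 14
x = 1  # -> x = 1
b = b << 1  # -> b = 28
out = b & x | b ^ x  # -> out = 29

Answer: 29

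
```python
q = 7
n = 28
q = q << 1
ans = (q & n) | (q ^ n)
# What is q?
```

Trace (tracking q):
q = 7  # -> q = 7
n = 28  # -> n = 28
q = q << 1  # -> q = 14
ans = q & n | q ^ n  # -> ans = 30

Answer: 14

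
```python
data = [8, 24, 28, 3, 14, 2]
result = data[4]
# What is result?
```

Answer: 14

Derivation:
Trace (tracking result):
data = [8, 24, 28, 3, 14, 2]  # -> data = [8, 24, 28, 3, 14, 2]
result = data[4]  # -> result = 14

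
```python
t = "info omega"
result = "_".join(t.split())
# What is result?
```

Answer: 'info_omega'

Derivation:
Trace (tracking result):
t = 'info omega'  # -> t = 'info omega'
result = '_'.join(t.split())  # -> result = 'info_omega'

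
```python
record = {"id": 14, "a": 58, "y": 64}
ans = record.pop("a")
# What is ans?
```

Answer: 58

Derivation:
Trace (tracking ans):
record = {'id': 14, 'a': 58, 'y': 64}  # -> record = {'id': 14, 'a': 58, 'y': 64}
ans = record.pop('a')  # -> ans = 58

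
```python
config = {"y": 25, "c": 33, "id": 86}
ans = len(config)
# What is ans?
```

Trace (tracking ans):
config = {'y': 25, 'c': 33, 'id': 86}  # -> config = {'y': 25, 'c': 33, 'id': 86}
ans = len(config)  # -> ans = 3

Answer: 3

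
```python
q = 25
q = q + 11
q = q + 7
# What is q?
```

Answer: 43

Derivation:
Trace (tracking q):
q = 25  # -> q = 25
q = q + 11  # -> q = 36
q = q + 7  # -> q = 43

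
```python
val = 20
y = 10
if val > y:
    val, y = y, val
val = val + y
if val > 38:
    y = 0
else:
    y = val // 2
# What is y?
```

Trace (tracking y):
val = 20  # -> val = 20
y = 10  # -> y = 10
if val > y:  # condition is True
    val, y = (y, val)  # -> val = 10, y = 20
val = val + y  # -> val = 30
if val > 38:  # condition is False
else:
    y = val // 2  # -> y = 15

Answer: 15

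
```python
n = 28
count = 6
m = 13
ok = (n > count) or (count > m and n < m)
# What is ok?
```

Answer: True

Derivation:
Trace (tracking ok):
n = 28  # -> n = 28
count = 6  # -> count = 6
m = 13  # -> m = 13
ok = n > count or (count > m and n < m)  # -> ok = True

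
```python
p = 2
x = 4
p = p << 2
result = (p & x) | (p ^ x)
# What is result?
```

Trace (tracking result):
p = 2  # -> p = 2
x = 4  # -> x = 4
p = p << 2  # -> p = 8
result = p & x | p ^ x  # -> result = 12

Answer: 12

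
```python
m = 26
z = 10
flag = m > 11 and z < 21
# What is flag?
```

Trace (tracking flag):
m = 26  # -> m = 26
z = 10  # -> z = 10
flag = m > 11 and z < 21  # -> flag = True

Answer: True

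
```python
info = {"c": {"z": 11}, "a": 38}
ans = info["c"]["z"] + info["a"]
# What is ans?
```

Answer: 49

Derivation:
Trace (tracking ans):
info = {'c': {'z': 11}, 'a': 38}  # -> info = {'c': {'z': 11}, 'a': 38}
ans = info['c']['z'] + info['a']  # -> ans = 49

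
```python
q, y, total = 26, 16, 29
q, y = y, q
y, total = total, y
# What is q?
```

Trace (tracking q):
q, y, total = (26, 16, 29)  # -> q = 26, y = 16, total = 29
q, y = (y, q)  # -> q = 16, y = 26
y, total = (total, y)  # -> y = 29, total = 26

Answer: 16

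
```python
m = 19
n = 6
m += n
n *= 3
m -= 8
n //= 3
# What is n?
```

Answer: 6

Derivation:
Trace (tracking n):
m = 19  # -> m = 19
n = 6  # -> n = 6
m += n  # -> m = 25
n *= 3  # -> n = 18
m -= 8  # -> m = 17
n //= 3  # -> n = 6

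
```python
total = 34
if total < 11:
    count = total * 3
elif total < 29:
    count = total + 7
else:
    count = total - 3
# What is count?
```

Trace (tracking count):
total = 34  # -> total = 34
if total < 11:  # condition is False
elif total < 29:  # condition is False
else:
    count = total - 3  # -> count = 31

Answer: 31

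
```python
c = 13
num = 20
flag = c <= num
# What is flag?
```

Trace (tracking flag):
c = 13  # -> c = 13
num = 20  # -> num = 20
flag = c <= num  # -> flag = True

Answer: True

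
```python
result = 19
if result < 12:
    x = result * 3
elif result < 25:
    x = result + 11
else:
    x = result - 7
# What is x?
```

Trace (tracking x):
result = 19  # -> result = 19
if result < 12:  # condition is False
elif result < 25:  # condition is True
    x = result + 11  # -> x = 30

Answer: 30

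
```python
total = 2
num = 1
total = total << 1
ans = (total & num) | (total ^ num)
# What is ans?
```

Trace (tracking ans):
total = 2  # -> total = 2
num = 1  # -> num = 1
total = total << 1  # -> total = 4
ans = total & num | total ^ num  # -> ans = 5

Answer: 5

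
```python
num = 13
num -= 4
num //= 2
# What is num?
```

Trace (tracking num):
num = 13  # -> num = 13
num -= 4  # -> num = 9
num //= 2  # -> num = 4

Answer: 4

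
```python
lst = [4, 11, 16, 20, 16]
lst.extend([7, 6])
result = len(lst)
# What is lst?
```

Trace (tracking lst):
lst = [4, 11, 16, 20, 16]  # -> lst = [4, 11, 16, 20, 16]
lst.extend([7, 6])  # -> lst = [4, 11, 16, 20, 16, 7, 6]
result = len(lst)  # -> result = 7

Answer: [4, 11, 16, 20, 16, 7, 6]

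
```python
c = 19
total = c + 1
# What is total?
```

Answer: 20

Derivation:
Trace (tracking total):
c = 19  # -> c = 19
total = c + 1  # -> total = 20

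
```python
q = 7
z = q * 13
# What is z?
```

Answer: 91

Derivation:
Trace (tracking z):
q = 7  # -> q = 7
z = q * 13  # -> z = 91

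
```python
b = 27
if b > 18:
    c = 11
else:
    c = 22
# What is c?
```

Answer: 11

Derivation:
Trace (tracking c):
b = 27  # -> b = 27
if b > 18:  # condition is True
    c = 11  # -> c = 11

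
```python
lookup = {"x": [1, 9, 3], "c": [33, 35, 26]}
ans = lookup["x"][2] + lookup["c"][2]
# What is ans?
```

Answer: 29

Derivation:
Trace (tracking ans):
lookup = {'x': [1, 9, 3], 'c': [33, 35, 26]}  # -> lookup = {'x': [1, 9, 3], 'c': [33, 35, 26]}
ans = lookup['x'][2] + lookup['c'][2]  # -> ans = 29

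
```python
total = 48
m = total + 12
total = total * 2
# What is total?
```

Trace (tracking total):
total = 48  # -> total = 48
m = total + 12  # -> m = 60
total = total * 2  # -> total = 96

Answer: 96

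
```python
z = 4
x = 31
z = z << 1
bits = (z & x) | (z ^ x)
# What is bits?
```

Trace (tracking bits):
z = 4  # -> z = 4
x = 31  # -> x = 31
z = z << 1  # -> z = 8
bits = z & x | z ^ x  # -> bits = 31

Answer: 31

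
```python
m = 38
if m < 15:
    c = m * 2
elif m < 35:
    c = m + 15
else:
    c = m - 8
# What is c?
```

Answer: 30

Derivation:
Trace (tracking c):
m = 38  # -> m = 38
if m < 15:  # condition is False
elif m < 35:  # condition is False
else:
    c = m - 8  # -> c = 30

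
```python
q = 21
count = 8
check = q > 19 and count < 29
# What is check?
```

Answer: True

Derivation:
Trace (tracking check):
q = 21  # -> q = 21
count = 8  # -> count = 8
check = q > 19 and count < 29  # -> check = True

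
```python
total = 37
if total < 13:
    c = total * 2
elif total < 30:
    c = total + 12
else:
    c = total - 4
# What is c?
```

Trace (tracking c):
total = 37  # -> total = 37
if total < 13:  # condition is False
elif total < 30:  # condition is False
else:
    c = total - 4  # -> c = 33

Answer: 33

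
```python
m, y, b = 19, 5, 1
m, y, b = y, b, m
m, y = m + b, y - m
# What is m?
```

Answer: 24

Derivation:
Trace (tracking m):
m, y, b = (19, 5, 1)  # -> m = 19, y = 5, b = 1
m, y, b = (y, b, m)  # -> m = 5, y = 1, b = 19
m, y = (m + b, y - m)  # -> m = 24, y = -4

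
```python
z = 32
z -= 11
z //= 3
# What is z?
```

Trace (tracking z):
z = 32  # -> z = 32
z -= 11  # -> z = 21
z //= 3  # -> z = 7

Answer: 7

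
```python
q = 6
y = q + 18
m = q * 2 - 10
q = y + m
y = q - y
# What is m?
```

Answer: 2

Derivation:
Trace (tracking m):
q = 6  # -> q = 6
y = q + 18  # -> y = 24
m = q * 2 - 10  # -> m = 2
q = y + m  # -> q = 26
y = q - y  # -> y = 2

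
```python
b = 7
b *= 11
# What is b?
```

Trace (tracking b):
b = 7  # -> b = 7
b *= 11  # -> b = 77

Answer: 77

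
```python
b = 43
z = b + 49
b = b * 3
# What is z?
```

Trace (tracking z):
b = 43  # -> b = 43
z = b + 49  # -> z = 92
b = b * 3  # -> b = 129

Answer: 92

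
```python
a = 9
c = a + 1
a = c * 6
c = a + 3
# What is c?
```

Trace (tracking c):
a = 9  # -> a = 9
c = a + 1  # -> c = 10
a = c * 6  # -> a = 60
c = a + 3  # -> c = 63

Answer: 63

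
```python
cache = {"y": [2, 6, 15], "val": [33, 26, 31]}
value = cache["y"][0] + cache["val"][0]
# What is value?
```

Answer: 35

Derivation:
Trace (tracking value):
cache = {'y': [2, 6, 15], 'val': [33, 26, 31]}  # -> cache = {'y': [2, 6, 15], 'val': [33, 26, 31]}
value = cache['y'][0] + cache['val'][0]  # -> value = 35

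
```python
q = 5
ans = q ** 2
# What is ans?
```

Answer: 25

Derivation:
Trace (tracking ans):
q = 5  # -> q = 5
ans = q ** 2  # -> ans = 25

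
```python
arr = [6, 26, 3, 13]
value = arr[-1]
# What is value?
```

Answer: 13

Derivation:
Trace (tracking value):
arr = [6, 26, 3, 13]  # -> arr = [6, 26, 3, 13]
value = arr[-1]  # -> value = 13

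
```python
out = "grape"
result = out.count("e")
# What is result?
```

Answer: 1

Derivation:
Trace (tracking result):
out = 'grape'  # -> out = 'grape'
result = out.count('e')  # -> result = 1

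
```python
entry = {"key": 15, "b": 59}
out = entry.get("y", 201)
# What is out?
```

Answer: 201

Derivation:
Trace (tracking out):
entry = {'key': 15, 'b': 59}  # -> entry = {'key': 15, 'b': 59}
out = entry.get('y', 201)  # -> out = 201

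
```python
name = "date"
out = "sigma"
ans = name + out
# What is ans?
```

Trace (tracking ans):
name = 'date'  # -> name = 'date'
out = 'sigma'  # -> out = 'sigma'
ans = name + out  # -> ans = 'datesigma'

Answer: 'datesigma'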